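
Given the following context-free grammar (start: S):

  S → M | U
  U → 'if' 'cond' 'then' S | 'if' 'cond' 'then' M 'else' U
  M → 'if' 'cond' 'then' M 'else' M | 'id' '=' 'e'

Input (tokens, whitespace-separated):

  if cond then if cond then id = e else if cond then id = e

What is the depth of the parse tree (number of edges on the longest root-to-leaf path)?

7

[S [U if cond then [S [U if cond then [M id = e] else [U if cond then [S [M id = e]]]]]]]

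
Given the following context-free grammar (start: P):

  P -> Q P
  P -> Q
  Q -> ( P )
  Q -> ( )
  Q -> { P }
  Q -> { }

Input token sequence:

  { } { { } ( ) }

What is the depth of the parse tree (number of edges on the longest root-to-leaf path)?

6

[P [Q { }] [P [Q { [P [Q { }] [P [Q ( )]]] }]]]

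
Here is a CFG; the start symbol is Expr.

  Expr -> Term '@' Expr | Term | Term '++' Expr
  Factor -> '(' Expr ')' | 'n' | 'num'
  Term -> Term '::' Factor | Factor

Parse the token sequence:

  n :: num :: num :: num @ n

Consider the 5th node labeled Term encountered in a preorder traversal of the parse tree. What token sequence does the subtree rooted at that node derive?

n

[Expr [Term [Term [Term [Term [Factor n]] :: [Factor num]] :: [Factor num]] :: [Factor num]] @ [Expr [Term [Factor n]]]]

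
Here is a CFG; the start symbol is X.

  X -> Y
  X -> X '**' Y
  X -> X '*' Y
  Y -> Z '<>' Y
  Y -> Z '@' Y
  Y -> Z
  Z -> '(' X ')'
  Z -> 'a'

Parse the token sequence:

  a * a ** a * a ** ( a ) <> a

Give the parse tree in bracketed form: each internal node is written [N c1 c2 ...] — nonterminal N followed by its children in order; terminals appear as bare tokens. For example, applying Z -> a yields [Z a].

[X [X [X [X [X [Y [Z a]]] * [Y [Z a]]] ** [Y [Z a]]] * [Y [Z a]]] ** [Y [Z ( [X [Y [Z a]]] )] <> [Y [Z a]]]]

X
X ** Y
X * Y ** Y
X ** Y * Y ** Y
X * Y ** Y * Y ** Y
Y * Y ** Y * Y ** Y
Z * Y ** Y * Y ** Y
a * Y ** Y * Y ** Y
a * Z ** Y * Y ** Y
a * a ** Y * Y ** Y
a * a ** Z * Y ** Y
a * a ** a * Y ** Y
a * a ** a * Z ** Y
a * a ** a * a ** Y
a * a ** a * a ** Z <> Y
a * a ** a * a ** ( X ) <> Y
a * a ** a * a ** ( Y ) <> Y
a * a ** a * a ** ( Z ) <> Y
a * a ** a * a ** ( a ) <> Y
a * a ** a * a ** ( a ) <> Z
a * a ** a * a ** ( a ) <> a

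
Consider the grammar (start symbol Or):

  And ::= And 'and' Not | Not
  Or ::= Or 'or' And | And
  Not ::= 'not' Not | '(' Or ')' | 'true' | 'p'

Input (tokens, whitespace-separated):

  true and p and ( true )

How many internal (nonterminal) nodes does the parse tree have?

10

[Or [And [And [And [Not true]] and [Not p]] and [Not ( [Or [And [Not true]]] )]]]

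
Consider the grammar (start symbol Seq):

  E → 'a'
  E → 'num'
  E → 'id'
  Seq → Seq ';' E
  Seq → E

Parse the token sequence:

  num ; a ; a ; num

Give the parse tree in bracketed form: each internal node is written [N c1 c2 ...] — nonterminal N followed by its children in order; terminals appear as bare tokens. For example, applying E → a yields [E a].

Seq
Seq ; E
Seq ; E ; E
Seq ; E ; E ; E
E ; E ; E ; E
num ; E ; E ; E
num ; a ; E ; E
num ; a ; a ; E
num ; a ; a ; num

[Seq [Seq [Seq [Seq [E num]] ; [E a]] ; [E a]] ; [E num]]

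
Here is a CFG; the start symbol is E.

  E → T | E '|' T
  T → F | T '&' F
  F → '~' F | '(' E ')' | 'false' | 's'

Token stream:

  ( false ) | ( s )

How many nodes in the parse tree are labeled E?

4

[E [E [T [F ( [E [T [F false]]] )]]] | [T [F ( [E [T [F s]]] )]]]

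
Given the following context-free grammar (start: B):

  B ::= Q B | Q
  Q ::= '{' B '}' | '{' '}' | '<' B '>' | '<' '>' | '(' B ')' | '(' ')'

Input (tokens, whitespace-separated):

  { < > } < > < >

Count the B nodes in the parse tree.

4

[B [Q { [B [Q < >]] }] [B [Q < >] [B [Q < >]]]]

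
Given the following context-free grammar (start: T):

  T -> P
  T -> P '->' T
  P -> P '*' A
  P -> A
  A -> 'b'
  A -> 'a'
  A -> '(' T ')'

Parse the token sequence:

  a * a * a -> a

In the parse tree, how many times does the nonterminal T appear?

2

[T [P [P [P [A a]] * [A a]] * [A a]] -> [T [P [A a]]]]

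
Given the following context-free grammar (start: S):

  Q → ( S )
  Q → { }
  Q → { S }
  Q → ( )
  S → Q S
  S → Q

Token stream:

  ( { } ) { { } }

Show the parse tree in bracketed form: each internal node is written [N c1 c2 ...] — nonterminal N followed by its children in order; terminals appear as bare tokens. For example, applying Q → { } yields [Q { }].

S
Q S
( S ) S
( Q ) S
( { } ) S
( { } ) Q
( { } ) { S }
( { } ) { Q }
( { } ) { { } }

[S [Q ( [S [Q { }]] )] [S [Q { [S [Q { }]] }]]]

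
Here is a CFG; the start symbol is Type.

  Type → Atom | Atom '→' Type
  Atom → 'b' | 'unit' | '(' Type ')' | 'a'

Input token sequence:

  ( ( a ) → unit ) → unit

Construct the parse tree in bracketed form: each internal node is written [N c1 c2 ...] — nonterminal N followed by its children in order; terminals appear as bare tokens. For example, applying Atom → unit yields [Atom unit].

[Type [Atom ( [Type [Atom ( [Type [Atom a]] )] → [Type [Atom unit]]] )] → [Type [Atom unit]]]

Type
Atom → Type
( Type ) → Type
( Atom → Type ) → Type
( ( Type ) → Type ) → Type
( ( Atom ) → Type ) → Type
( ( a ) → Type ) → Type
( ( a ) → Atom ) → Type
( ( a ) → unit ) → Type
( ( a ) → unit ) → Atom
( ( a ) → unit ) → unit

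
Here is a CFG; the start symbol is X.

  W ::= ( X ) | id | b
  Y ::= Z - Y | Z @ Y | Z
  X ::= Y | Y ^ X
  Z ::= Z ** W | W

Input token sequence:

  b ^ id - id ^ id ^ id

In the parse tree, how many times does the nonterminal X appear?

4

[X [Y [Z [W b]]] ^ [X [Y [Z [W id]] - [Y [Z [W id]]]] ^ [X [Y [Z [W id]]] ^ [X [Y [Z [W id]]]]]]]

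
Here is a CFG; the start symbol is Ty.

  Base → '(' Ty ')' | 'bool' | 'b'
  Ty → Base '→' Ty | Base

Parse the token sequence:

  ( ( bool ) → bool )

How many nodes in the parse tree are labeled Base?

[Ty [Base ( [Ty [Base ( [Ty [Base bool]] )] → [Ty [Base bool]]] )]]

4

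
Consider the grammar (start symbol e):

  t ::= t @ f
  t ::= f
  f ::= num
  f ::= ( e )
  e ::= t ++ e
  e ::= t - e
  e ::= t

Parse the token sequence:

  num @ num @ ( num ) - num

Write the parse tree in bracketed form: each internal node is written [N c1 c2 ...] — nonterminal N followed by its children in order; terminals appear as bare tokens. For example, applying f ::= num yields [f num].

e
t - e
t @ f - e
t @ f @ f - e
f @ f @ f - e
num @ f @ f - e
num @ num @ f - e
num @ num @ ( e ) - e
num @ num @ ( t ) - e
num @ num @ ( f ) - e
num @ num @ ( num ) - e
num @ num @ ( num ) - t
num @ num @ ( num ) - f
num @ num @ ( num ) - num

[e [t [t [t [f num]] @ [f num]] @ [f ( [e [t [f num]]] )]] - [e [t [f num]]]]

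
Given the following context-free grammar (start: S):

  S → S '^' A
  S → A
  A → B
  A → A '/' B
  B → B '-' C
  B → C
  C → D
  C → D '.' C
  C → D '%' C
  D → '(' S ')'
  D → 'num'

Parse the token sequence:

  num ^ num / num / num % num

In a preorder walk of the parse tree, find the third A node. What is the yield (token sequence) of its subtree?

num / num

[S [S [A [B [C [D num]]]]] ^ [A [A [A [B [C [D num]]]] / [B [C [D num]]]] / [B [C [D num] % [C [D num]]]]]]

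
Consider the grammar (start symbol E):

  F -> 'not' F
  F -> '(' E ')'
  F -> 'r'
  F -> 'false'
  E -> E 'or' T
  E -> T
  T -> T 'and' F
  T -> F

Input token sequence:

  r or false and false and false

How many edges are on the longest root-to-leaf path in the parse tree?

[E [E [T [F r]]] or [T [T [T [F false]] and [F false]] and [F false]]]

5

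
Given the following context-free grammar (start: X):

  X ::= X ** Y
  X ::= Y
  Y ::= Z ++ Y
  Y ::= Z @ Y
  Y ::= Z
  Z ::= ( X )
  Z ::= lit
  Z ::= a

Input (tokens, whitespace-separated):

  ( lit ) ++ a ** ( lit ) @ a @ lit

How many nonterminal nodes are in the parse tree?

18

[X [X [Y [Z ( [X [Y [Z lit]]] )] ++ [Y [Z a]]]] ** [Y [Z ( [X [Y [Z lit]]] )] @ [Y [Z a] @ [Y [Z lit]]]]]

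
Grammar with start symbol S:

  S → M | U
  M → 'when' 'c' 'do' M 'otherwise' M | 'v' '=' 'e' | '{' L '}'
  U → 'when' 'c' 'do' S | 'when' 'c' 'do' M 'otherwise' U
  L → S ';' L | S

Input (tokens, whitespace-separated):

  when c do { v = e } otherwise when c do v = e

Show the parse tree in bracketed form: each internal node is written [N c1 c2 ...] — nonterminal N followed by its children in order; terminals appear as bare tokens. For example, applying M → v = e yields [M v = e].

[S [U when c do [M { [L [S [M v = e]]] }] otherwise [U when c do [S [M v = e]]]]]

S
U
when c do M otherwise U
when c do { L } otherwise U
when c do { S } otherwise U
when c do { M } otherwise U
when c do { v = e } otherwise U
when c do { v = e } otherwise when c do S
when c do { v = e } otherwise when c do M
when c do { v = e } otherwise when c do v = e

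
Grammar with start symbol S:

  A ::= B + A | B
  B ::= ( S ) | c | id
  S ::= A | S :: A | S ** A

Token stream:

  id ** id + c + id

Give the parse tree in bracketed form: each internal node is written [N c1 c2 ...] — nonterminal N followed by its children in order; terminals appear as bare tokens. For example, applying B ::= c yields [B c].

S
S ** A
A ** A
B ** A
id ** A
id ** B + A
id ** id + A
id ** id + B + A
id ** id + c + A
id ** id + c + B
id ** id + c + id

[S [S [A [B id]]] ** [A [B id] + [A [B c] + [A [B id]]]]]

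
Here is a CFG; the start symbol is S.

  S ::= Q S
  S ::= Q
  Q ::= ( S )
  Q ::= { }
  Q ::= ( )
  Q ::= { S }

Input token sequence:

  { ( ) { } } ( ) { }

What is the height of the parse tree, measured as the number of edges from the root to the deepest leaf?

[S [Q { [S [Q ( )] [S [Q { }]]] }] [S [Q ( )] [S [Q { }]]]]

5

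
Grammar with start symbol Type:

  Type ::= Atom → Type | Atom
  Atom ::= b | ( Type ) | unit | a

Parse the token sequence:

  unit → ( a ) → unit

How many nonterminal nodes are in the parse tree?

8

[Type [Atom unit] → [Type [Atom ( [Type [Atom a]] )] → [Type [Atom unit]]]]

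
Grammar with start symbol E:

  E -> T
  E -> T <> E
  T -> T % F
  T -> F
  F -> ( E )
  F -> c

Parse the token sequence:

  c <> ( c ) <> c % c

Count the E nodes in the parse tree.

4

[E [T [F c]] <> [E [T [F ( [E [T [F c]]] )]] <> [E [T [T [F c]] % [F c]]]]]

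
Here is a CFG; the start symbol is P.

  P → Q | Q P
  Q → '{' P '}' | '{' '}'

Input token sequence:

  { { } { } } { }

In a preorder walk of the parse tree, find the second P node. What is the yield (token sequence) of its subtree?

{ } { }

[P [Q { [P [Q { }] [P [Q { }]]] }] [P [Q { }]]]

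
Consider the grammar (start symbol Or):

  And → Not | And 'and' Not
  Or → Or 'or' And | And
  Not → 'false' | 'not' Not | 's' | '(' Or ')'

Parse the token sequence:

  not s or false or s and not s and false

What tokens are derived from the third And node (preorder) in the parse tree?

[Or [Or [Or [And [Not not [Not s]]]] or [And [Not false]]] or [And [And [And [Not s]] and [Not not [Not s]]] and [Not false]]]

s and not s and false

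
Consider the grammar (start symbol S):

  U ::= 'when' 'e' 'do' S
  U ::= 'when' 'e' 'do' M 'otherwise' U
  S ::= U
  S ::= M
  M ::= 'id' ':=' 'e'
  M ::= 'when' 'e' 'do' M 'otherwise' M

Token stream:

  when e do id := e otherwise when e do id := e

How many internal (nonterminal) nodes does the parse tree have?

6

[S [U when e do [M id := e] otherwise [U when e do [S [M id := e]]]]]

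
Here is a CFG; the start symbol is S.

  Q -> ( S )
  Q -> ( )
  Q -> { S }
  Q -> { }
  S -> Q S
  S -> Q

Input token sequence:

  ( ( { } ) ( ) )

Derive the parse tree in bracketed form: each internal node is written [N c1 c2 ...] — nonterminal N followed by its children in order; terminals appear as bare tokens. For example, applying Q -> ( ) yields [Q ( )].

[S [Q ( [S [Q ( [S [Q { }]] )] [S [Q ( )]]] )]]

S
Q
( S )
( Q S )
( ( S ) S )
( ( Q ) S )
( ( { } ) S )
( ( { } ) Q )
( ( { } ) ( ) )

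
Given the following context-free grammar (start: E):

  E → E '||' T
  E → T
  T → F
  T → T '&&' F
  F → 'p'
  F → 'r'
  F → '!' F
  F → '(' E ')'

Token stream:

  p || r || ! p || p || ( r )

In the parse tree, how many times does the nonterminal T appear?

[E [E [E [E [E [T [F p]]] || [T [F r]]] || [T [F ! [F p]]]] || [T [F p]]] || [T [F ( [E [T [F r]]] )]]]

6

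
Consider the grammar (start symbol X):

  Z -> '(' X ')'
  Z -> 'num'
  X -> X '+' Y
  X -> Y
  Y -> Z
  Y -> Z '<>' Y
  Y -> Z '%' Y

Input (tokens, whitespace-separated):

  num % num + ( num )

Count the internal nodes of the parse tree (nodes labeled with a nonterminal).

11

[X [X [Y [Z num] % [Y [Z num]]]] + [Y [Z ( [X [Y [Z num]]] )]]]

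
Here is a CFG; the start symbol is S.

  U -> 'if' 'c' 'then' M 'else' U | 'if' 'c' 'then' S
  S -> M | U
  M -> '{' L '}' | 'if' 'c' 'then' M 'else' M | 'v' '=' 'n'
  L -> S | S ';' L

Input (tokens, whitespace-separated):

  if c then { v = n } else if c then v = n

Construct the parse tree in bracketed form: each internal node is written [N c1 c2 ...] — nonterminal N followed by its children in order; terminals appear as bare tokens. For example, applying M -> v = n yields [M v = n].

[S [U if c then [M { [L [S [M v = n]]] }] else [U if c then [S [M v = n]]]]]

S
U
if c then M else U
if c then { L } else U
if c then { S } else U
if c then { M } else U
if c then { v = n } else U
if c then { v = n } else if c then S
if c then { v = n } else if c then M
if c then { v = n } else if c then v = n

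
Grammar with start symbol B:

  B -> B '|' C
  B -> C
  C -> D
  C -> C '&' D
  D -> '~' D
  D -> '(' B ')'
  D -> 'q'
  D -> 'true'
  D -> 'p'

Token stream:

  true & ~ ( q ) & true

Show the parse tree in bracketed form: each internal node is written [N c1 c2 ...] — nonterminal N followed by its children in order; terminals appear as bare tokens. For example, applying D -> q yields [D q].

B
C
C & D
C & D & D
D & D & D
true & D & D
true & ~ D & D
true & ~ ( B ) & D
true & ~ ( C ) & D
true & ~ ( D ) & D
true & ~ ( q ) & D
true & ~ ( q ) & true

[B [C [C [C [D true]] & [D ~ [D ( [B [C [D q]]] )]]] & [D true]]]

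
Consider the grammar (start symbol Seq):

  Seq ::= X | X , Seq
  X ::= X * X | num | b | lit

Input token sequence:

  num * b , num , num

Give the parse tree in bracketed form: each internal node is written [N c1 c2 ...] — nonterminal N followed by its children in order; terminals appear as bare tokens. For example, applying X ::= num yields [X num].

Seq
X , Seq
X * X , Seq
num * X , Seq
num * b , Seq
num * b , X , Seq
num * b , num , Seq
num * b , num , X
num * b , num , num

[Seq [X [X num] * [X b]] , [Seq [X num] , [Seq [X num]]]]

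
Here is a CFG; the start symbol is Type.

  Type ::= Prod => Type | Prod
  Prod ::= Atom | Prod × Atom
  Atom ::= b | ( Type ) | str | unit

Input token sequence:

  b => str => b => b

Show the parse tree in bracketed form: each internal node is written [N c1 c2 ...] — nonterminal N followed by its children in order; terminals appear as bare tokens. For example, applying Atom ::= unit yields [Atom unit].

Type
Prod => Type
Atom => Type
b => Type
b => Prod => Type
b => Atom => Type
b => str => Type
b => str => Prod => Type
b => str => Atom => Type
b => str => b => Type
b => str => b => Prod
b => str => b => Atom
b => str => b => b

[Type [Prod [Atom b]] => [Type [Prod [Atom str]] => [Type [Prod [Atom b]] => [Type [Prod [Atom b]]]]]]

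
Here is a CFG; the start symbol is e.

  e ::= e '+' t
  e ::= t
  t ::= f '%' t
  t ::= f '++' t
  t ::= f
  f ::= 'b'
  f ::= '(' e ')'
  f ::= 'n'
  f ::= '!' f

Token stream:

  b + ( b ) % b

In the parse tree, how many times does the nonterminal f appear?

[e [e [t [f b]]] + [t [f ( [e [t [f b]]] )] % [t [f b]]]]

4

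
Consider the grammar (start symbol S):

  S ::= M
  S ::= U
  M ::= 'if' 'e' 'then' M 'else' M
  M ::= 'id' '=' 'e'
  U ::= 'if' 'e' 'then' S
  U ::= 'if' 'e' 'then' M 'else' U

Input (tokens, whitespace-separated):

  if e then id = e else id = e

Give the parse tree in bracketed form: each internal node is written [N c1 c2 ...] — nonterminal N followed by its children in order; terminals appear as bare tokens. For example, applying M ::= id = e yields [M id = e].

[S [M if e then [M id = e] else [M id = e]]]

S
M
if e then M else M
if e then id = e else M
if e then id = e else id = e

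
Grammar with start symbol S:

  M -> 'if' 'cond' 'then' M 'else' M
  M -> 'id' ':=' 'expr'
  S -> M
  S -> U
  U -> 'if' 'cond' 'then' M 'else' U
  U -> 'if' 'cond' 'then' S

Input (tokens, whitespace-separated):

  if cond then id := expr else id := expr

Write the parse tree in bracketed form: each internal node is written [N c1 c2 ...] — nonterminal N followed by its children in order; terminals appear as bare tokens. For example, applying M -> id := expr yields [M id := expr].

S
M
if cond then M else M
if cond then id := expr else M
if cond then id := expr else id := expr

[S [M if cond then [M id := expr] else [M id := expr]]]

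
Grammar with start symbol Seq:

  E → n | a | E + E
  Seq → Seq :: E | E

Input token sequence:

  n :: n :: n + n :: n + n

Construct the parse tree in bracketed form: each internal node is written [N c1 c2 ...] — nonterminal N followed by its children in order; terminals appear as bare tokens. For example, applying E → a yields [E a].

[Seq [Seq [Seq [Seq [E n]] :: [E n]] :: [E [E n] + [E n]]] :: [E [E n] + [E n]]]

Seq
Seq :: E
Seq :: E :: E
Seq :: E :: E :: E
E :: E :: E :: E
n :: E :: E :: E
n :: n :: E :: E
n :: n :: E + E :: E
n :: n :: n + E :: E
n :: n :: n + n :: E
n :: n :: n + n :: E + E
n :: n :: n + n :: n + E
n :: n :: n + n :: n + n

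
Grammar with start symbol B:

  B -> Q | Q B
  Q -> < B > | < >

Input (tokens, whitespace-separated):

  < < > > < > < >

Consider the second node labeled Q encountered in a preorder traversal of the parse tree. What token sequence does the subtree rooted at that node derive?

< >

[B [Q < [B [Q < >]] >] [B [Q < >] [B [Q < >]]]]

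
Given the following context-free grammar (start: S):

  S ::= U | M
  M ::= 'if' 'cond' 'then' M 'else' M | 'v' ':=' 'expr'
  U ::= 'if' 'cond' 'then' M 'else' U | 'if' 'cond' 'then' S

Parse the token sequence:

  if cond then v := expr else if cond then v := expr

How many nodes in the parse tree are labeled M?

[S [U if cond then [M v := expr] else [U if cond then [S [M v := expr]]]]]

2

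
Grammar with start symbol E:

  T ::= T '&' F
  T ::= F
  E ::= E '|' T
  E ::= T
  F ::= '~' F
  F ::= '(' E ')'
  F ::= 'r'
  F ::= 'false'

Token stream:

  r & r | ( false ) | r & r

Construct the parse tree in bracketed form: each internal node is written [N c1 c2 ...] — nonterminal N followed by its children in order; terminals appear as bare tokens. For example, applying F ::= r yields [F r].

E
E | T
E | T | T
T | T | T
T & F | T | T
F & F | T | T
r & F | T | T
r & r | T | T
r & r | F | T
r & r | ( E ) | T
r & r | ( T ) | T
r & r | ( F ) | T
r & r | ( false ) | T
r & r | ( false ) | T & F
r & r | ( false ) | F & F
r & r | ( false ) | r & F
r & r | ( false ) | r & r

[E [E [E [T [T [F r]] & [F r]]] | [T [F ( [E [T [F false]]] )]]] | [T [T [F r]] & [F r]]]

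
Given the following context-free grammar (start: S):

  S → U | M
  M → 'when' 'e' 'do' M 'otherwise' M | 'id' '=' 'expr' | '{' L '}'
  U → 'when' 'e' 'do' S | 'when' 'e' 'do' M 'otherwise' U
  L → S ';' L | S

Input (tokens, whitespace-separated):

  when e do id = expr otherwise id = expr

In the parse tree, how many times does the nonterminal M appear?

[S [M when e do [M id = expr] otherwise [M id = expr]]]

3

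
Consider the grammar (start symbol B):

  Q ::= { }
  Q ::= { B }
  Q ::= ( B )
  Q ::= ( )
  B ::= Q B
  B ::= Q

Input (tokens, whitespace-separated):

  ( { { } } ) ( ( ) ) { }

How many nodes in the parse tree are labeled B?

[B [Q ( [B [Q { [B [Q { }]] }]] )] [B [Q ( [B [Q ( )]] )] [B [Q { }]]]]

6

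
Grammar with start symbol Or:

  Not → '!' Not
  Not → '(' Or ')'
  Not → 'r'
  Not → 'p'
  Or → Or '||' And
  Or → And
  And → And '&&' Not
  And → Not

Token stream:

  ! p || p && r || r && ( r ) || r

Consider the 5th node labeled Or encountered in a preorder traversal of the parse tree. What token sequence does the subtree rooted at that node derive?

[Or [Or [Or [Or [And [Not ! [Not p]]]] || [And [And [Not p]] && [Not r]]] || [And [And [Not r]] && [Not ( [Or [And [Not r]]] )]]] || [And [Not r]]]

r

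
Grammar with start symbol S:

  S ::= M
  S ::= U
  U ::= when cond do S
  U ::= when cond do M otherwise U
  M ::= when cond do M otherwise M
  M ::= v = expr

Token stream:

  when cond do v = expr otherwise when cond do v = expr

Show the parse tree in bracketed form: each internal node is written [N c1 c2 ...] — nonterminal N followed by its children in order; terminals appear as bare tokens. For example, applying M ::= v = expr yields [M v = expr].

[S [U when cond do [M v = expr] otherwise [U when cond do [S [M v = expr]]]]]

S
U
when cond do M otherwise U
when cond do v = expr otherwise U
when cond do v = expr otherwise when cond do S
when cond do v = expr otherwise when cond do M
when cond do v = expr otherwise when cond do v = expr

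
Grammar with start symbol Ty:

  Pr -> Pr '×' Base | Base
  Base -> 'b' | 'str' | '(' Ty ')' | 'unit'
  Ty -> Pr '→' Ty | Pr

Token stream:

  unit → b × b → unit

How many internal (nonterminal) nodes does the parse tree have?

[Ty [Pr [Base unit]] → [Ty [Pr [Pr [Base b]] × [Base b]] → [Ty [Pr [Base unit]]]]]

11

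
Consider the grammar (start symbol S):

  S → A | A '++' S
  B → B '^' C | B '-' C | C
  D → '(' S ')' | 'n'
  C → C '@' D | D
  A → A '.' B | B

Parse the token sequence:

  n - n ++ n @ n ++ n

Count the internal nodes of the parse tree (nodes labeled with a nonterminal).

20

[S [A [B [B [C [D n]]] - [C [D n]]]] ++ [S [A [B [C [C [D n]] @ [D n]]]] ++ [S [A [B [C [D n]]]]]]]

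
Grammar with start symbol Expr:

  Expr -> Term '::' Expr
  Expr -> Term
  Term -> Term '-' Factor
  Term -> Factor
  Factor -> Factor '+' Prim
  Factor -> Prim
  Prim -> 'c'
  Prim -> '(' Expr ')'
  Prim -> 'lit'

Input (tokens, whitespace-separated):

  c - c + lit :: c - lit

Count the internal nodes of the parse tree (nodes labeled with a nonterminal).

[Expr [Term [Term [Factor [Prim c]]] - [Factor [Factor [Prim c]] + [Prim lit]]] :: [Expr [Term [Term [Factor [Prim c]]] - [Factor [Prim lit]]]]]

16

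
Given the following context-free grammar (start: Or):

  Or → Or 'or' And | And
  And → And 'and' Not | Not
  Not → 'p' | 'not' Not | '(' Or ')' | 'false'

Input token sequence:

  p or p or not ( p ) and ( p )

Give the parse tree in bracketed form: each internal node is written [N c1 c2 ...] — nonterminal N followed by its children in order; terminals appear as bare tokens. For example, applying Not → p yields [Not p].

[Or [Or [Or [And [Not p]]] or [And [Not p]]] or [And [And [Not not [Not ( [Or [And [Not p]]] )]]] and [Not ( [Or [And [Not p]]] )]]]

Or
Or or And
Or or And or And
And or And or And
Not or And or And
p or And or And
p or Not or And
p or p or And
p or p or And and Not
p or p or Not and Not
p or p or not Not and Not
p or p or not ( Or ) and Not
p or p or not ( And ) and Not
p or p or not ( Not ) and Not
p or p or not ( p ) and Not
p or p or not ( p ) and ( Or )
p or p or not ( p ) and ( And )
p or p or not ( p ) and ( Not )
p or p or not ( p ) and ( p )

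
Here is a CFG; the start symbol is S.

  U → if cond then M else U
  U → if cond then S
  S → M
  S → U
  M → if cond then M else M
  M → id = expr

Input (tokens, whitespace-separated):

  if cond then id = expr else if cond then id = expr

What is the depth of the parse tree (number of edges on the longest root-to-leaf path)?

[S [U if cond then [M id = expr] else [U if cond then [S [M id = expr]]]]]

5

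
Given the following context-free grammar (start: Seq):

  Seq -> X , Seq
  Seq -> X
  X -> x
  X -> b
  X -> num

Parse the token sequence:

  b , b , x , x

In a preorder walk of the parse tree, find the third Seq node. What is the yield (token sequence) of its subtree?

x , x

[Seq [X b] , [Seq [X b] , [Seq [X x] , [Seq [X x]]]]]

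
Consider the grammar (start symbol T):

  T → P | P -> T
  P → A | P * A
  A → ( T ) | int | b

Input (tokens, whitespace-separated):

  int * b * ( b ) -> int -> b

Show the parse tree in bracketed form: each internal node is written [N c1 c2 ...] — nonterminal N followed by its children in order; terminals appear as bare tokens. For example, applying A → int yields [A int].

[T [P [P [P [A int]] * [A b]] * [A ( [T [P [A b]]] )]] -> [T [P [A int]] -> [T [P [A b]]]]]

T
P -> T
P * A -> T
P * A * A -> T
A * A * A -> T
int * A * A -> T
int * b * A -> T
int * b * ( T ) -> T
int * b * ( P ) -> T
int * b * ( A ) -> T
int * b * ( b ) -> T
int * b * ( b ) -> P -> T
int * b * ( b ) -> A -> T
int * b * ( b ) -> int -> T
int * b * ( b ) -> int -> P
int * b * ( b ) -> int -> A
int * b * ( b ) -> int -> b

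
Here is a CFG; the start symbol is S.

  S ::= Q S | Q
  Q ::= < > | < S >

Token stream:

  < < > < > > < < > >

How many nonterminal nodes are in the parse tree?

[S [Q < [S [Q < >] [S [Q < >]]] >] [S [Q < [S [Q < >]] >]]]

10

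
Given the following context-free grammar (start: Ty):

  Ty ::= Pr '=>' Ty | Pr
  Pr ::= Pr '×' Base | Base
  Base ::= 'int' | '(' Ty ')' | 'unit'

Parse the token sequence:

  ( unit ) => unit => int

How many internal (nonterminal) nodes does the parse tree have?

[Ty [Pr [Base ( [Ty [Pr [Base unit]]] )]] => [Ty [Pr [Base unit]] => [Ty [Pr [Base int]]]]]

12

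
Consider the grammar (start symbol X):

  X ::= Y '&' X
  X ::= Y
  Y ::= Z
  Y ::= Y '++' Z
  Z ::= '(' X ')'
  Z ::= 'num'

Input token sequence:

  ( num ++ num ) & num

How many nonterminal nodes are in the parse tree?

11

[X [Y [Z ( [X [Y [Y [Z num]] ++ [Z num]]] )]] & [X [Y [Z num]]]]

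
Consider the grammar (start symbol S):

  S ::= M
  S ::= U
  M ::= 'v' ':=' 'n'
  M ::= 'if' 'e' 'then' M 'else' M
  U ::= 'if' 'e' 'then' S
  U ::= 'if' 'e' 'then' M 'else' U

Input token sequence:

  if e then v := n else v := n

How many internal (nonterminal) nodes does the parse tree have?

4

[S [M if e then [M v := n] else [M v := n]]]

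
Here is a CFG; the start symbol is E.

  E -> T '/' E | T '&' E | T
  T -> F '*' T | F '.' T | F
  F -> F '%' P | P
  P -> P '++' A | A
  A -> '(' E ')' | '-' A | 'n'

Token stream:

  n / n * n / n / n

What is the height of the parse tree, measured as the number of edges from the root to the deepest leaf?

8

[E [T [F [P [A n]]]] / [E [T [F [P [A n]]] * [T [F [P [A n]]]]] / [E [T [F [P [A n]]]] / [E [T [F [P [A n]]]]]]]]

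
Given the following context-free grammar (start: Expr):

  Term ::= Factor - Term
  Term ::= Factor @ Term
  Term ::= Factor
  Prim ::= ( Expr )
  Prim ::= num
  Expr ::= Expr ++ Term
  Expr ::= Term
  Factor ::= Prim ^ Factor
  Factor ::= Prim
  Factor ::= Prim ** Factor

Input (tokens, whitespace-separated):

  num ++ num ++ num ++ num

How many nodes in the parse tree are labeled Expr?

4

[Expr [Expr [Expr [Expr [Term [Factor [Prim num]]]] ++ [Term [Factor [Prim num]]]] ++ [Term [Factor [Prim num]]]] ++ [Term [Factor [Prim num]]]]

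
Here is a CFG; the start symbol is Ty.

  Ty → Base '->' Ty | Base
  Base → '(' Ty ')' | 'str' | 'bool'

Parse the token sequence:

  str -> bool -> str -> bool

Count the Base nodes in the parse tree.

[Ty [Base str] -> [Ty [Base bool] -> [Ty [Base str] -> [Ty [Base bool]]]]]

4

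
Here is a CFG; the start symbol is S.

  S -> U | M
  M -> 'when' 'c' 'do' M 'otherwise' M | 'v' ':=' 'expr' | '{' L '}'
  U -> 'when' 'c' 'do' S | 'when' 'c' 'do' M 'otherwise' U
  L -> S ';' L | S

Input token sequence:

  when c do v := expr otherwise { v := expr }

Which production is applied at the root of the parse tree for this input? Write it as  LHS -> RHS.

[S [M when c do [M v := expr] otherwise [M { [L [S [M v := expr]]] }]]]

S -> M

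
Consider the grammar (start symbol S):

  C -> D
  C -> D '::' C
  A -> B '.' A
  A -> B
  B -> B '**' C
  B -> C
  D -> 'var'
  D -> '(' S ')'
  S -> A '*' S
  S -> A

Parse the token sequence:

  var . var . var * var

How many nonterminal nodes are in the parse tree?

18

[S [A [B [C [D var]]] . [A [B [C [D var]]] . [A [B [C [D var]]]]]] * [S [A [B [C [D var]]]]]]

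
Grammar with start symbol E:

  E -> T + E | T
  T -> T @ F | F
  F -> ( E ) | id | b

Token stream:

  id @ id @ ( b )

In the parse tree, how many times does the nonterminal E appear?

[E [T [T [T [F id]] @ [F id]] @ [F ( [E [T [F b]]] )]]]

2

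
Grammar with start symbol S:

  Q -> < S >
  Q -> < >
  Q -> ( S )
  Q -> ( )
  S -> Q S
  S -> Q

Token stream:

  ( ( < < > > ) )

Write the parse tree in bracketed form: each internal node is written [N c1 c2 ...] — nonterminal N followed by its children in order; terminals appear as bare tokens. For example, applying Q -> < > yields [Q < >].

[S [Q ( [S [Q ( [S [Q < [S [Q < >]] >]] )]] )]]

S
Q
( S )
( Q )
( ( S ) )
( ( Q ) )
( ( < S > ) )
( ( < Q > ) )
( ( < < > > ) )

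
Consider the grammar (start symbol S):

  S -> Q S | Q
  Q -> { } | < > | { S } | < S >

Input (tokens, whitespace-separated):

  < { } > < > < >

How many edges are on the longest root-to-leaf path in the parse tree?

4

[S [Q < [S [Q { }]] >] [S [Q < >] [S [Q < >]]]]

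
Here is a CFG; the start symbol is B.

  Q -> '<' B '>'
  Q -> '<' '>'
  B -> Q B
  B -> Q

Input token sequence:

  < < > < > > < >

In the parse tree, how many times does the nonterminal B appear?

4

[B [Q < [B [Q < >] [B [Q < >]]] >] [B [Q < >]]]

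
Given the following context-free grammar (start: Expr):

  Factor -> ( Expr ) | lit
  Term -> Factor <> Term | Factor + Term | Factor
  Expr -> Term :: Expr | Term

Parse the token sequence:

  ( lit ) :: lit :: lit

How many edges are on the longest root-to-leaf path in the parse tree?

[Expr [Term [Factor ( [Expr [Term [Factor lit]]] )]] :: [Expr [Term [Factor lit]] :: [Expr [Term [Factor lit]]]]]

6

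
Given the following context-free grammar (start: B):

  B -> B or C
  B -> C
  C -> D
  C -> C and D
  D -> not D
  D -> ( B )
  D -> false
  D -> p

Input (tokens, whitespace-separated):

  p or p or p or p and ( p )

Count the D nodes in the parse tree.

6

[B [B [B [B [C [D p]]] or [C [D p]]] or [C [D p]]] or [C [C [D p]] and [D ( [B [C [D p]]] )]]]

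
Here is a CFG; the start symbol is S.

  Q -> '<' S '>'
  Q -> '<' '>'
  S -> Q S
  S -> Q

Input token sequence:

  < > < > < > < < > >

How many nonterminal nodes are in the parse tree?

[S [Q < >] [S [Q < >] [S [Q < >] [S [Q < [S [Q < >]] >]]]]]

10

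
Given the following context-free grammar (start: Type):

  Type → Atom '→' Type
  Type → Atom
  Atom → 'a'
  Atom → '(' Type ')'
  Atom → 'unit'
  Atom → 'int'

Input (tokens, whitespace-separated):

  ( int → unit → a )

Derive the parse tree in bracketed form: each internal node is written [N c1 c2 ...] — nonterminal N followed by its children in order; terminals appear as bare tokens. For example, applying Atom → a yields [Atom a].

[Type [Atom ( [Type [Atom int] → [Type [Atom unit] → [Type [Atom a]]]] )]]

Type
Atom
( Type )
( Atom → Type )
( int → Type )
( int → Atom → Type )
( int → unit → Type )
( int → unit → Atom )
( int → unit → a )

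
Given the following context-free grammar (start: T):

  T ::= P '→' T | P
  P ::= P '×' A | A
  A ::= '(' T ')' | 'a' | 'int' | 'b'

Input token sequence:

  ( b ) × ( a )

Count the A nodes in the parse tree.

[T [P [P [A ( [T [P [A b]]] )]] × [A ( [T [P [A a]]] )]]]

4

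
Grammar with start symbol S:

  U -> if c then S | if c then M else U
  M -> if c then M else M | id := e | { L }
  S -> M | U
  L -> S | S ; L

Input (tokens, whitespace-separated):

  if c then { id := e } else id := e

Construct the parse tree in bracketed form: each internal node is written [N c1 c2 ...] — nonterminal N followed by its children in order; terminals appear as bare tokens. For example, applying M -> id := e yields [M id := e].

S
M
if c then M else M
if c then { L } else M
if c then { S } else M
if c then { M } else M
if c then { id := e } else M
if c then { id := e } else id := e

[S [M if c then [M { [L [S [M id := e]]] }] else [M id := e]]]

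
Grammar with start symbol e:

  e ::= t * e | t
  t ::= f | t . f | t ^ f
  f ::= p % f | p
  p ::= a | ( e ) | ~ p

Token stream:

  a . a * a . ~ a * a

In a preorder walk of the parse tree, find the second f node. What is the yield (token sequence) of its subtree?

a

[e [t [t [f [p a]]] . [f [p a]]] * [e [t [t [f [p a]]] . [f [p ~ [p a]]]] * [e [t [f [p a]]]]]]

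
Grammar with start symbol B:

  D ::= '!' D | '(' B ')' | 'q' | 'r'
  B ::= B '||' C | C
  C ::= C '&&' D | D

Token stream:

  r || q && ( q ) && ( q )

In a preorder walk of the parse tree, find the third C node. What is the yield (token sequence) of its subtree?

[B [B [C [D r]]] || [C [C [C [D q]] && [D ( [B [C [D q]]] )]] && [D ( [B [C [D q]]] )]]]

q && ( q )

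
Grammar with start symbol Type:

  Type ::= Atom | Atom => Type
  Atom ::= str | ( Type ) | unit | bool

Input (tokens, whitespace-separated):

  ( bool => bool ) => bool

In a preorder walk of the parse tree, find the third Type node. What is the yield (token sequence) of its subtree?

[Type [Atom ( [Type [Atom bool] => [Type [Atom bool]]] )] => [Type [Atom bool]]]

bool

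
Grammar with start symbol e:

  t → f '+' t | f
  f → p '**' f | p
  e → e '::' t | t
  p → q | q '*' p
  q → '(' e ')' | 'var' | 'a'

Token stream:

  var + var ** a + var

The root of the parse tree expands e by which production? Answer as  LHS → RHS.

e → t

[e [t [f [p [q var]]] + [t [f [p [q var]] ** [f [p [q a]]]] + [t [f [p [q var]]]]]]]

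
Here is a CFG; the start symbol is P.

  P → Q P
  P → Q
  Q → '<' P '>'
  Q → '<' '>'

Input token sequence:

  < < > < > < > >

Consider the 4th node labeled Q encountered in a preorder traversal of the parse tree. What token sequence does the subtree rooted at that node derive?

< >

[P [Q < [P [Q < >] [P [Q < >] [P [Q < >]]]] >]]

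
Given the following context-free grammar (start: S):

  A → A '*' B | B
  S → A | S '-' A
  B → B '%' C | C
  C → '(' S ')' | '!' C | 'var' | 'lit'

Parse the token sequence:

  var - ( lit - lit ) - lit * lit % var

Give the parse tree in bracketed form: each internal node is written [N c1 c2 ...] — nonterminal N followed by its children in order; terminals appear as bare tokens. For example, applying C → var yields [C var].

[S [S [S [A [B [C var]]]] - [A [B [C ( [S [S [A [B [C lit]]]] - [A [B [C lit]]]] )]]]] - [A [A [B [C lit]]] * [B [B [C lit]] % [C var]]]]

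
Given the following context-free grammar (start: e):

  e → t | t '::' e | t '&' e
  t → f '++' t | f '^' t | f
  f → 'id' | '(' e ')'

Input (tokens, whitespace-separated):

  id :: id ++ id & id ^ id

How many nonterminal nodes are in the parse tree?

[e [t [f id]] :: [e [t [f id] ++ [t [f id]]] & [e [t [f id] ^ [t [f id]]]]]]

13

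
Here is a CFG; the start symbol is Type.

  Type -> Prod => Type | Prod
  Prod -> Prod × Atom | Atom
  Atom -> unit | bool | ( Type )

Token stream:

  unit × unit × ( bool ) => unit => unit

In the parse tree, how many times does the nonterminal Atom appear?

[Type [Prod [Prod [Prod [Atom unit]] × [Atom unit]] × [Atom ( [Type [Prod [Atom bool]]] )]] => [Type [Prod [Atom unit]] => [Type [Prod [Atom unit]]]]]

6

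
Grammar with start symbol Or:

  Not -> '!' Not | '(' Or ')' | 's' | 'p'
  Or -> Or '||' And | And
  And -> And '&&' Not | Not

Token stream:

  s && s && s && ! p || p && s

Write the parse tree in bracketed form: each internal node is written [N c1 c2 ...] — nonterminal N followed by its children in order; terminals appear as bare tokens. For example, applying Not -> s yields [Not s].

[Or [Or [And [And [And [And [Not s]] && [Not s]] && [Not s]] && [Not ! [Not p]]]] || [And [And [Not p]] && [Not s]]]

Or
Or || And
And || And
And && Not || And
And && Not && Not || And
And && Not && Not && Not || And
Not && Not && Not && Not || And
s && Not && Not && Not || And
s && s && Not && Not || And
s && s && s && Not || And
s && s && s && ! Not || And
s && s && s && ! p || And
s && s && s && ! p || And && Not
s && s && s && ! p || Not && Not
s && s && s && ! p || p && Not
s && s && s && ! p || p && s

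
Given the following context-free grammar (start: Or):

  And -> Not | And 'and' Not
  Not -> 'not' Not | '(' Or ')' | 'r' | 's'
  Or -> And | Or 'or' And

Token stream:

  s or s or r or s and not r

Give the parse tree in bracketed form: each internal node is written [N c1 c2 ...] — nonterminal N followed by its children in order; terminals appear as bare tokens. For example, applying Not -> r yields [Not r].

[Or [Or [Or [Or [And [Not s]]] or [And [Not s]]] or [And [Not r]]] or [And [And [Not s]] and [Not not [Not r]]]]

Or
Or or And
Or or And or And
Or or And or And or And
And or And or And or And
Not or And or And or And
s or And or And or And
s or Not or And or And
s or s or And or And
s or s or Not or And
s or s or r or And
s or s or r or And and Not
s or s or r or Not and Not
s or s or r or s and Not
s or s or r or s and not Not
s or s or r or s and not r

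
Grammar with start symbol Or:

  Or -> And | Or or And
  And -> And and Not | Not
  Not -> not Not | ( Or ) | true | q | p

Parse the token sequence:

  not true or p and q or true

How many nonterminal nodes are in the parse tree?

[Or [Or [Or [And [Not not [Not true]]]] or [And [And [Not p]] and [Not q]]] or [And [Not true]]]

12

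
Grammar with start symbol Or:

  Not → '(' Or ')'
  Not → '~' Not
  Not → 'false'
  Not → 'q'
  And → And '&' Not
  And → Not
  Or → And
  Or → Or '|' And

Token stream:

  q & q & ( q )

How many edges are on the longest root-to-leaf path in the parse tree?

[Or [And [And [And [Not q]] & [Not q]] & [Not ( [Or [And [Not q]]] )]]]

6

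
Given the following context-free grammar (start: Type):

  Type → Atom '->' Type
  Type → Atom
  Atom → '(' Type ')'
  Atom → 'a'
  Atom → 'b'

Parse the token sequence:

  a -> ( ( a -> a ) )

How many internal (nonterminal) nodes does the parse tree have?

[Type [Atom a] -> [Type [Atom ( [Type [Atom ( [Type [Atom a] -> [Type [Atom a]]] )]] )]]]

10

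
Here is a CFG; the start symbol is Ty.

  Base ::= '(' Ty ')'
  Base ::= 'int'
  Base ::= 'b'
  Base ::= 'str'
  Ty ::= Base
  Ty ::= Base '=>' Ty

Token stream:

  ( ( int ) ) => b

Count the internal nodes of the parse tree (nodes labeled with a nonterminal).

8

[Ty [Base ( [Ty [Base ( [Ty [Base int]] )]] )] => [Ty [Base b]]]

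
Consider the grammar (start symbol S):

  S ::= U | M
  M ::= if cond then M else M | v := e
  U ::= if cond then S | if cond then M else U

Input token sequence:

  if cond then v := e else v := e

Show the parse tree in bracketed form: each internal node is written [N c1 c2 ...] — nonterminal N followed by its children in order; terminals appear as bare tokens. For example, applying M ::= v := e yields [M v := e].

[S [M if cond then [M v := e] else [M v := e]]]

S
M
if cond then M else M
if cond then v := e else M
if cond then v := e else v := e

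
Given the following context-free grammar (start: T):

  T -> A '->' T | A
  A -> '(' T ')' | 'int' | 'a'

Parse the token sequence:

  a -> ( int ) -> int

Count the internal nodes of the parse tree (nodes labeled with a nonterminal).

8

[T [A a] -> [T [A ( [T [A int]] )] -> [T [A int]]]]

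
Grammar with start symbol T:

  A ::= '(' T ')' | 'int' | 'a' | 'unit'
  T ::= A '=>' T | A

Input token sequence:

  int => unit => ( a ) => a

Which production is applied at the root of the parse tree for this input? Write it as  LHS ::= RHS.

T ::= A '=>' T

[T [A int] => [T [A unit] => [T [A ( [T [A a]] )] => [T [A a]]]]]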